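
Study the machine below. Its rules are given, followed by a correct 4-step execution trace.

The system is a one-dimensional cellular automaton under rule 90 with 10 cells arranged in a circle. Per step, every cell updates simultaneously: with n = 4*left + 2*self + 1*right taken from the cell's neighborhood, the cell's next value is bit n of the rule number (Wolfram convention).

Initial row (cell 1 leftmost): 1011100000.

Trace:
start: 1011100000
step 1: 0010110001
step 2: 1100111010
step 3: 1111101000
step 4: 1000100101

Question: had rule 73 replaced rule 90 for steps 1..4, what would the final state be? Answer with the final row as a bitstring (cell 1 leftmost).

(re-executing steps 1..4 under rule 73; state before step 1: 1011100000)
step 1: 0010101110
step 2: 1000001010
step 3: 0011100000
step 4: 1010101111

1010101111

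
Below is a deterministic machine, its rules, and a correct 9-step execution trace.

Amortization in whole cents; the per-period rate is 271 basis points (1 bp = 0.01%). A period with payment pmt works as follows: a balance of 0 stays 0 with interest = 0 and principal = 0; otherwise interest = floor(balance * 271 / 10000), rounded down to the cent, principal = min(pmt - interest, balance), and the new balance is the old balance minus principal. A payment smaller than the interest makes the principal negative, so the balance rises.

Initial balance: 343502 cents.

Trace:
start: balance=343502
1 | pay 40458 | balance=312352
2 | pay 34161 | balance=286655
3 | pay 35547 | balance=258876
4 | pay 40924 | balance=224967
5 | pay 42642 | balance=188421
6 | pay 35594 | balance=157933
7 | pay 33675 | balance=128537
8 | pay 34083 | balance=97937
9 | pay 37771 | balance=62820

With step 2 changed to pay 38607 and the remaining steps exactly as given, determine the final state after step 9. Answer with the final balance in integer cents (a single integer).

57457

(re-executing from step 2 with the substitution; state before step 2: balance=312352)
2 | pay 38607 | balance=282209
3 | pay 35547 | balance=254309
4 | pay 40924 | balance=220276
5 | pay 42642 | balance=183603
6 | pay 35594 | balance=152984
7 | pay 33675 | balance=123454
8 | pay 34083 | balance=92716
9 | pay 37771 | balance=57457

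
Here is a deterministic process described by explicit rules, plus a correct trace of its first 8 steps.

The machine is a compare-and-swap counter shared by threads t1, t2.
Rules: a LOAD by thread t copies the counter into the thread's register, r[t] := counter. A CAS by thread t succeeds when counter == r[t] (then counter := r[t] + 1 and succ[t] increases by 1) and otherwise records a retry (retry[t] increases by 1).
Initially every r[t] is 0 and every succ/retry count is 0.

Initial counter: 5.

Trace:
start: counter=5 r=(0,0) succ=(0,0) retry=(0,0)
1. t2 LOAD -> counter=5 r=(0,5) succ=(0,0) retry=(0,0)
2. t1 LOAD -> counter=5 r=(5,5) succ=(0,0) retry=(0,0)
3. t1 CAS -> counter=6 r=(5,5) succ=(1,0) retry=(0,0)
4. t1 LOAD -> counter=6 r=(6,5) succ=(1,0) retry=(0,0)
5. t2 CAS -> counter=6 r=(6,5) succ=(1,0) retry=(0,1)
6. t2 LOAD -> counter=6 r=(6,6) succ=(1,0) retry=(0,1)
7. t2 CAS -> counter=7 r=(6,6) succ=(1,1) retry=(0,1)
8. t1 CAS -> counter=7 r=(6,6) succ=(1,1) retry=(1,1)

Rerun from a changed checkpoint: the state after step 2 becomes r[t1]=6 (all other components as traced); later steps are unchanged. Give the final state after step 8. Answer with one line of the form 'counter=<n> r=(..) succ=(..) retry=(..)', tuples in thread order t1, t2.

counter=7 r=(5,6) succ=(0,2) retry=(2,0)

state after step 2 := counter=5 r=(6,5) succ=(0,0) retry=(0,0)
3. t1 CAS -> counter=5 r=(6,5) succ=(0,0) retry=(1,0)
4. t1 LOAD -> counter=5 r=(5,5) succ=(0,0) retry=(1,0)
5. t2 CAS -> counter=6 r=(5,5) succ=(0,1) retry=(1,0)
6. t2 LOAD -> counter=6 r=(5,6) succ=(0,1) retry=(1,0)
7. t2 CAS -> counter=7 r=(5,6) succ=(0,2) retry=(1,0)
8. t1 CAS -> counter=7 r=(5,6) succ=(0,2) retry=(2,0)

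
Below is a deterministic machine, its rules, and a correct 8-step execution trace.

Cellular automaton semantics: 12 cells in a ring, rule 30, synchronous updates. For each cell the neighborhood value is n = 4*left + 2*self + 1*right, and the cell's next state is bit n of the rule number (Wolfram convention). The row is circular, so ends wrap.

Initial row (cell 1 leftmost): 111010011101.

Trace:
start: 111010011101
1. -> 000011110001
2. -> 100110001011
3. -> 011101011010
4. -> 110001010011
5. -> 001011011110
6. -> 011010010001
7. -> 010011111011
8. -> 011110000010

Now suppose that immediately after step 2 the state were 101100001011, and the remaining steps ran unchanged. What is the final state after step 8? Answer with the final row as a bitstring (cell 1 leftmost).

state after step 2 := 101100001011
3. -> 001010011010
4. -> 011011110011
5. -> 010010001110
6. -> 111111011001
7. -> 000000010111
8. -> 100000110100

100000110100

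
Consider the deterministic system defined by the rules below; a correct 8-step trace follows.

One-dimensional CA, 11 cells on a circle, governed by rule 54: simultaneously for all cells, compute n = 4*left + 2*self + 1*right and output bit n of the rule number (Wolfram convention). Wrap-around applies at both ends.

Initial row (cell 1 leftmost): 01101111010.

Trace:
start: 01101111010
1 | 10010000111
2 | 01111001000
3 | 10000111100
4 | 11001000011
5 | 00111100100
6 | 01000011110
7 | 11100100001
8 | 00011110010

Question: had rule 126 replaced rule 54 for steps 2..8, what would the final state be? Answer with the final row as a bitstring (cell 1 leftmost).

(re-executing steps 2..8 under rule 126; state before step 2: 10010000111)
2 | 11111001100
3 | 10001111111
4 | 11011000000
5 | 11111100001
6 | 00000110011
7 | 10001111111
8 | 11011000000

11011000000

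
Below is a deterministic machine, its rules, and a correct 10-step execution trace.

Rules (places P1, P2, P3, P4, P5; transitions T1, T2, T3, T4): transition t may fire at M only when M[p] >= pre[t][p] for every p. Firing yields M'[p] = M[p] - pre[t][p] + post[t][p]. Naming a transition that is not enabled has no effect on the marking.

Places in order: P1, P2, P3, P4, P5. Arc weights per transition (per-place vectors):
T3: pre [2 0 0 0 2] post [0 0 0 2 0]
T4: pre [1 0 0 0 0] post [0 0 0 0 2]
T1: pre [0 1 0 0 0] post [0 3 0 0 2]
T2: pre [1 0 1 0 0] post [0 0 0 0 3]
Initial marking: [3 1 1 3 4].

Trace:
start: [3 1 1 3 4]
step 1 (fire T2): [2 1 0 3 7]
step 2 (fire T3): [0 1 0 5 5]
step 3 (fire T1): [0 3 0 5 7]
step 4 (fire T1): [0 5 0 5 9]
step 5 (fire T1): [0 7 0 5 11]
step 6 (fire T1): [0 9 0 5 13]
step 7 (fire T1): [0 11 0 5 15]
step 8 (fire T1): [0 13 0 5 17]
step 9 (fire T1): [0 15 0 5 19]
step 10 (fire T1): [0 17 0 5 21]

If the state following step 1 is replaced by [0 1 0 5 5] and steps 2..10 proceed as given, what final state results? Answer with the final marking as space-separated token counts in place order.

0 17 0 5 21

state after step 1 := [0 1 0 5 5]
step 2 (fire T3): [0 1 0 5 5]
step 3 (fire T1): [0 3 0 5 7]
step 4 (fire T1): [0 5 0 5 9]
step 5 (fire T1): [0 7 0 5 11]
step 6 (fire T1): [0 9 0 5 13]
step 7 (fire T1): [0 11 0 5 15]
step 8 (fire T1): [0 13 0 5 17]
step 9 (fire T1): [0 15 0 5 19]
step 10 (fire T1): [0 17 0 5 21]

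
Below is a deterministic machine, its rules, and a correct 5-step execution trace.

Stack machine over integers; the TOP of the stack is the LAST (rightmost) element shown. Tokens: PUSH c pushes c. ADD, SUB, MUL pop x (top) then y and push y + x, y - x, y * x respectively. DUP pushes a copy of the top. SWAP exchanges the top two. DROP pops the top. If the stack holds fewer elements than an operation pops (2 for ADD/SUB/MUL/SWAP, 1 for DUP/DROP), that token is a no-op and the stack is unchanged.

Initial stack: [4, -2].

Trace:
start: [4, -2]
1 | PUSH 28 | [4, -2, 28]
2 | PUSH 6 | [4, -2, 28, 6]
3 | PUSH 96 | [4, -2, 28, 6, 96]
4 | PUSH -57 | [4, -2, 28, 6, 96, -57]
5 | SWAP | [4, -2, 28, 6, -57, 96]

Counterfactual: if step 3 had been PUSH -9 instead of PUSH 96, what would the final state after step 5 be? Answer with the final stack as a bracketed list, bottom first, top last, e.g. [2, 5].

[4, -2, 28, 6, -57, -9]

(re-executing from step 3 with the substitution; state before step 3: [4, -2, 28, 6])
3 | PUSH -9 | [4, -2, 28, 6, -9]
4 | PUSH -57 | [4, -2, 28, 6, -9, -57]
5 | SWAP | [4, -2, 28, 6, -57, -9]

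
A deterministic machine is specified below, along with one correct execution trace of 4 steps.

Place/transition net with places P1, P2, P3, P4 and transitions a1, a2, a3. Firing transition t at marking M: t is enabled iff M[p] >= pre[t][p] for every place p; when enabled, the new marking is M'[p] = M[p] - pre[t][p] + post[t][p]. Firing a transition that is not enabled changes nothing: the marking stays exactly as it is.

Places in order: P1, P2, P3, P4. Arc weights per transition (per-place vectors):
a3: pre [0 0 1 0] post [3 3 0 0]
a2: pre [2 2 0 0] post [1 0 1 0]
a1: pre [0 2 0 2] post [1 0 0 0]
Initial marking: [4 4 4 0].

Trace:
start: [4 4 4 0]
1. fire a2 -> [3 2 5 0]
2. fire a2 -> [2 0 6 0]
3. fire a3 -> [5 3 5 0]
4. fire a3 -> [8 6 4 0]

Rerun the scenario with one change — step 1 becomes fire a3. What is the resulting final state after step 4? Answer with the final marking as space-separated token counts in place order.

12 11 2 0

(re-executing from step 1 with the substitution; state before step 1: [4 4 4 0])
1. fire a3 -> [7 7 3 0]
2. fire a2 -> [6 5 4 0]
3. fire a3 -> [9 8 3 0]
4. fire a3 -> [12 11 2 0]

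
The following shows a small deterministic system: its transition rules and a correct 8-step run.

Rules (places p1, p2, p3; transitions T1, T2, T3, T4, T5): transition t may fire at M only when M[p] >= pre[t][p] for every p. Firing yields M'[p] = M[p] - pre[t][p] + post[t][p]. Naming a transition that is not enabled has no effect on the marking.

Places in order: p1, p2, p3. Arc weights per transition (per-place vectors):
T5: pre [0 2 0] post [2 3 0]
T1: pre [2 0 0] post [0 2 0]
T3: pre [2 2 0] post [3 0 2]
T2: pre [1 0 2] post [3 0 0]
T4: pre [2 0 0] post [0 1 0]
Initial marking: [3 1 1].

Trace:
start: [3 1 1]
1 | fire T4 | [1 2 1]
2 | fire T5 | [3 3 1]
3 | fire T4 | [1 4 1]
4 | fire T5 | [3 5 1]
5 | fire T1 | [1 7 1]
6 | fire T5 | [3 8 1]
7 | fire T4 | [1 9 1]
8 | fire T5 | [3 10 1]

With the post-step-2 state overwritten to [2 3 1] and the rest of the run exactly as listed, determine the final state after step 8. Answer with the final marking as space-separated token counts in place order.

state after step 2 := [2 3 1]
3 | fire T4 | [0 4 1]
4 | fire T5 | [2 5 1]
5 | fire T1 | [0 7 1]
6 | fire T5 | [2 8 1]
7 | fire T4 | [0 9 1]
8 | fire T5 | [2 10 1]

2 10 1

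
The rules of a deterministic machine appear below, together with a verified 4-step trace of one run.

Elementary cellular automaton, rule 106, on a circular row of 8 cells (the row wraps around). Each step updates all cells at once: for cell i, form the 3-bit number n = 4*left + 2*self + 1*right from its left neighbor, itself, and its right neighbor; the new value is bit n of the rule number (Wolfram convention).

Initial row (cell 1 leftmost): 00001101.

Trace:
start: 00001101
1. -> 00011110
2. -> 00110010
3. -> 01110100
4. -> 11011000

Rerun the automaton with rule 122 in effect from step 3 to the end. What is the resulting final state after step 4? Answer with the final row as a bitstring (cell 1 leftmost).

(re-executing steps 3..4 under rule 122; state before step 3: 00110010)
3. -> 01111101
4. -> 11000110

11000110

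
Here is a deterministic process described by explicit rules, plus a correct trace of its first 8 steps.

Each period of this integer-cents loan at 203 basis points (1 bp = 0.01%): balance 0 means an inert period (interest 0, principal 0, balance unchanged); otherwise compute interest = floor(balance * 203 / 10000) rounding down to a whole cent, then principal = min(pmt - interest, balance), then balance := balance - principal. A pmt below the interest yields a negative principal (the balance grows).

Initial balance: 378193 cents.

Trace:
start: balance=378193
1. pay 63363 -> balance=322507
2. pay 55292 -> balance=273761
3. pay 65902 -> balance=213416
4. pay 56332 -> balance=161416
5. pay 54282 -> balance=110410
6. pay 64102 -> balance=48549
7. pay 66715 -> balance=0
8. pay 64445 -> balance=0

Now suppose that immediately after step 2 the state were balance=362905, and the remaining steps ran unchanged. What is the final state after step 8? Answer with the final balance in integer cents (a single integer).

18592

state after step 2 := balance=362905
3. pay 65902 -> balance=304369
4. pay 56332 -> balance=254215
5. pay 54282 -> balance=205093
6. pay 64102 -> balance=145154
7. pay 66715 -> balance=81385
8. pay 64445 -> balance=18592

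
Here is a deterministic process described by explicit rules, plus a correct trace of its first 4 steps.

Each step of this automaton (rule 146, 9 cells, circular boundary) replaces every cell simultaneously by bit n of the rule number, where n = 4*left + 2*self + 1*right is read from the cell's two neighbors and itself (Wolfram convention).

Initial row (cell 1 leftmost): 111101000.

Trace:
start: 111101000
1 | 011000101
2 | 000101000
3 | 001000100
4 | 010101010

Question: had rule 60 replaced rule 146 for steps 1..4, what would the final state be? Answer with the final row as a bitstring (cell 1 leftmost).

011110110

(re-executing steps 1..4 under rule 60; state before step 1: 111101000)
1 | 100011100
2 | 110010010
3 | 101011011
4 | 011110110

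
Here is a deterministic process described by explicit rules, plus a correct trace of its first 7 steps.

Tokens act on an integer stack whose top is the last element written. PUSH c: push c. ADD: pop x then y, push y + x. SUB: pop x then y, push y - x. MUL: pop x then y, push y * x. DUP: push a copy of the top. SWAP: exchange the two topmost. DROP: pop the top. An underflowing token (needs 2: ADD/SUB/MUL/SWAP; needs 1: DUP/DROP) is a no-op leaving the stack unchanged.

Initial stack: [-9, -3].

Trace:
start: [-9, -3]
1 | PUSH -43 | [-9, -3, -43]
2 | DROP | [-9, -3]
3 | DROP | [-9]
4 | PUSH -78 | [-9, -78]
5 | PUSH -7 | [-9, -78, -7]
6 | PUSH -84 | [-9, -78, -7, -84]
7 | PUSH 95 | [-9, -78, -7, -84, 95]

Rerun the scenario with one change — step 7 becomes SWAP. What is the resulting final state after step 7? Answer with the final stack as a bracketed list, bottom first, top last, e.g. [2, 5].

[-9, -78, -84, -7]

(re-executing from step 7 with the substitution; state before step 7: [-9, -78, -7, -84])
7 | SWAP | [-9, -78, -84, -7]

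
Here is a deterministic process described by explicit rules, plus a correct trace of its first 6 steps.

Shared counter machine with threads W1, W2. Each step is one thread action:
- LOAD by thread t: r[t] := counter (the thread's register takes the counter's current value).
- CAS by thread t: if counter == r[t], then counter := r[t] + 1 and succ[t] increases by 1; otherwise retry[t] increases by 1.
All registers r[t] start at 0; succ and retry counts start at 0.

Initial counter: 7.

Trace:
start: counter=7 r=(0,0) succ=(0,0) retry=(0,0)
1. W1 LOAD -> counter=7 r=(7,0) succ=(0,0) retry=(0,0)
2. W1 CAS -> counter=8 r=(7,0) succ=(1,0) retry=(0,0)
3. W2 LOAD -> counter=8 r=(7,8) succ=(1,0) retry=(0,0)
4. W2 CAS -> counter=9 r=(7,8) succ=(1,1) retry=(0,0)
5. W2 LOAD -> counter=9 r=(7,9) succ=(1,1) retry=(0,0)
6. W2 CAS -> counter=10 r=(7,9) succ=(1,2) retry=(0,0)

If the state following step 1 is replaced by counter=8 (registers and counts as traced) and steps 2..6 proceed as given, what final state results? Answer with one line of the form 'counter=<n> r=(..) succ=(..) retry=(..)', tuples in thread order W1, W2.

state after step 1 := counter=8 r=(7,0) succ=(0,0) retry=(0,0)
2. W1 CAS -> counter=8 r=(7,0) succ=(0,0) retry=(1,0)
3. W2 LOAD -> counter=8 r=(7,8) succ=(0,0) retry=(1,0)
4. W2 CAS -> counter=9 r=(7,8) succ=(0,1) retry=(1,0)
5. W2 LOAD -> counter=9 r=(7,9) succ=(0,1) retry=(1,0)
6. W2 CAS -> counter=10 r=(7,9) succ=(0,2) retry=(1,0)

counter=10 r=(7,9) succ=(0,2) retry=(1,0)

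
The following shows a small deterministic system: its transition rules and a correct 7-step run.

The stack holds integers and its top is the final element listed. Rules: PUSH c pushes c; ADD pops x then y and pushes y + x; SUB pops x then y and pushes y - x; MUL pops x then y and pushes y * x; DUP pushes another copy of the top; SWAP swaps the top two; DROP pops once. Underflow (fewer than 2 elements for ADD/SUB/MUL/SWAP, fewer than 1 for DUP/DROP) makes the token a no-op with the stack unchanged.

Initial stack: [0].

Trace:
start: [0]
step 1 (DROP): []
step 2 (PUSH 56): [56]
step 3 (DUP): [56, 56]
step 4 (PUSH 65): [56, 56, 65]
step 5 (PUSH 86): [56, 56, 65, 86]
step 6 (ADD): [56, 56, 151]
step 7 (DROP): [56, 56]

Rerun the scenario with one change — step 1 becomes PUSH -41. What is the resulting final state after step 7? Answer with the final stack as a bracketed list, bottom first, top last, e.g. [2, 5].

(re-executing from step 1 with the substitution; state before step 1: [0])
step 1 (PUSH -41): [0, -41]
step 2 (PUSH 56): [0, -41, 56]
step 3 (DUP): [0, -41, 56, 56]
step 4 (PUSH 65): [0, -41, 56, 56, 65]
step 5 (PUSH 86): [0, -41, 56, 56, 65, 86]
step 6 (ADD): [0, -41, 56, 56, 151]
step 7 (DROP): [0, -41, 56, 56]

[0, -41, 56, 56]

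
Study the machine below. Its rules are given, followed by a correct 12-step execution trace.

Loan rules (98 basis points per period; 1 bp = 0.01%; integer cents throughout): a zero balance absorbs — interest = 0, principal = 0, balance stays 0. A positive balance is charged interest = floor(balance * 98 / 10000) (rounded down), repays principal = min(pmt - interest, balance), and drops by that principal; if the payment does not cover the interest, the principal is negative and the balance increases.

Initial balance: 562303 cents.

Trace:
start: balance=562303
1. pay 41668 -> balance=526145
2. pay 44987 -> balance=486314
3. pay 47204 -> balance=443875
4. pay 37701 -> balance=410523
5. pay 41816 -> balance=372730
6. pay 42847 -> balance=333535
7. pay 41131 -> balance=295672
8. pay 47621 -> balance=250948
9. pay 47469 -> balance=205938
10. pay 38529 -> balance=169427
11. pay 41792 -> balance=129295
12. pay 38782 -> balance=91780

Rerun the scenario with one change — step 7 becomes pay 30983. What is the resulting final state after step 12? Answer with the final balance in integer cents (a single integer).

102434

(re-executing from step 7 with the substitution; state before step 7: balance=333535)
7. pay 30983 -> balance=305820
8. pay 47621 -> balance=261196
9. pay 47469 -> balance=216286
10. pay 38529 -> balance=179876
11. pay 41792 -> balance=139846
12. pay 38782 -> balance=102434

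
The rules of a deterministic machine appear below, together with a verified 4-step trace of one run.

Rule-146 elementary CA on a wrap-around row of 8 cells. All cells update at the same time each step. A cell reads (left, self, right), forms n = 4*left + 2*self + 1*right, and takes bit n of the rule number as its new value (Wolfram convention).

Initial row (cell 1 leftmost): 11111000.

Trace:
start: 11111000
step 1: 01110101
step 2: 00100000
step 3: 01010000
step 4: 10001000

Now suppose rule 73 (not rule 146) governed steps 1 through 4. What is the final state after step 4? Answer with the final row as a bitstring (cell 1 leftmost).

(re-executing steps 1..4 under rule 73; state before step 1: 11111000)
step 1: 10001010
step 2: 00100000
step 3: 10001111
step 4: 10101000

10101000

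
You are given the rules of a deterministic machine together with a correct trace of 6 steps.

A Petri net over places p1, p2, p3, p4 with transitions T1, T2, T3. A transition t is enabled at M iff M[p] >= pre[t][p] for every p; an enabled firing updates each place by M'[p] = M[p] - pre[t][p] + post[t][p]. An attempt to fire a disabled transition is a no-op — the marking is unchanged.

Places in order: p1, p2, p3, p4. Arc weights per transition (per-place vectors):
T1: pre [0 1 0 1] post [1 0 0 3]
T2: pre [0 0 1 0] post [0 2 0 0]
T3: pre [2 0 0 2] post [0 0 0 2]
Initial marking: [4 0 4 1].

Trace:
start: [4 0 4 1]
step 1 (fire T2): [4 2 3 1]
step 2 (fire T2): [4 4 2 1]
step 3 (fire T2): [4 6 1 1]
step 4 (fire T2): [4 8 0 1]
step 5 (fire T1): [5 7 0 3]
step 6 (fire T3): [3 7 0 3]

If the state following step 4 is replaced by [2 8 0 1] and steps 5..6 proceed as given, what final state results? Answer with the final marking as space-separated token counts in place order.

1 7 0 3

state after step 4 := [2 8 0 1]
step 5 (fire T1): [3 7 0 3]
step 6 (fire T3): [1 7 0 3]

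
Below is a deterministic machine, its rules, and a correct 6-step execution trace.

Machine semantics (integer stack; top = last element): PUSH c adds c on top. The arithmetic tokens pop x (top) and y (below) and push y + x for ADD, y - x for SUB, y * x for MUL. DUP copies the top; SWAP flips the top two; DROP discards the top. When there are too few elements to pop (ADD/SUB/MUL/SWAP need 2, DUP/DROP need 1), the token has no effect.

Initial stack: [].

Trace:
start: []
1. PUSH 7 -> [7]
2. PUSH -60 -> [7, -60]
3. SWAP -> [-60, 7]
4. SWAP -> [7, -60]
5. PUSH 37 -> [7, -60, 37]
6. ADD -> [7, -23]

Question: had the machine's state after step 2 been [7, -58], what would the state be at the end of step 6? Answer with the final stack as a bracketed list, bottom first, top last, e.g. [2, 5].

state after step 2 := [7, -58]
3. SWAP -> [-58, 7]
4. SWAP -> [7, -58]
5. PUSH 37 -> [7, -58, 37]
6. ADD -> [7, -21]

[7, -21]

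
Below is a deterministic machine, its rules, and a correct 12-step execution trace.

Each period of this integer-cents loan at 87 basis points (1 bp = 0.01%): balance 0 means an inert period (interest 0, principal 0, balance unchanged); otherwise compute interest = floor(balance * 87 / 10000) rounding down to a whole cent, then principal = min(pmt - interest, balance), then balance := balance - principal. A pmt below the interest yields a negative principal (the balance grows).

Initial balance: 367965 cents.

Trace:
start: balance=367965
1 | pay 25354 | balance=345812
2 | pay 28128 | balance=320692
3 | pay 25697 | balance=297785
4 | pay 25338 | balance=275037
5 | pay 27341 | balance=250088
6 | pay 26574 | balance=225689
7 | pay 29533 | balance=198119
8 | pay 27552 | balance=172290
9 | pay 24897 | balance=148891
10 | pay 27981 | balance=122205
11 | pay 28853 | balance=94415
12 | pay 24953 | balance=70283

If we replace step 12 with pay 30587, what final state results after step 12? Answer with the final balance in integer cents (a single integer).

(re-executing from step 12 with the substitution; state before step 12: balance=94415)
12 | pay 30587 | balance=64649

64649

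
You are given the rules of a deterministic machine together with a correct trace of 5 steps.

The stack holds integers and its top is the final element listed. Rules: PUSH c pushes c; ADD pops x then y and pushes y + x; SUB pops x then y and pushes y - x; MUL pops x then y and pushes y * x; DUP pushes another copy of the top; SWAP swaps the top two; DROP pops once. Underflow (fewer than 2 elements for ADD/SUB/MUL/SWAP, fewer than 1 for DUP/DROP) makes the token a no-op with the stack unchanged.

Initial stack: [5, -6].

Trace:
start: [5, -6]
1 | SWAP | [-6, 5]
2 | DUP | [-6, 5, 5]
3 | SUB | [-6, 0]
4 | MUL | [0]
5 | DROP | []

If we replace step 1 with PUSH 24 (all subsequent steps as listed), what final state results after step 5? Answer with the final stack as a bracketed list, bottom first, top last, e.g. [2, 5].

[5]

(re-executing from step 1 with the substitution; state before step 1: [5, -6])
1 | PUSH 24 | [5, -6, 24]
2 | DUP | [5, -6, 24, 24]
3 | SUB | [5, -6, 0]
4 | MUL | [5, 0]
5 | DROP | [5]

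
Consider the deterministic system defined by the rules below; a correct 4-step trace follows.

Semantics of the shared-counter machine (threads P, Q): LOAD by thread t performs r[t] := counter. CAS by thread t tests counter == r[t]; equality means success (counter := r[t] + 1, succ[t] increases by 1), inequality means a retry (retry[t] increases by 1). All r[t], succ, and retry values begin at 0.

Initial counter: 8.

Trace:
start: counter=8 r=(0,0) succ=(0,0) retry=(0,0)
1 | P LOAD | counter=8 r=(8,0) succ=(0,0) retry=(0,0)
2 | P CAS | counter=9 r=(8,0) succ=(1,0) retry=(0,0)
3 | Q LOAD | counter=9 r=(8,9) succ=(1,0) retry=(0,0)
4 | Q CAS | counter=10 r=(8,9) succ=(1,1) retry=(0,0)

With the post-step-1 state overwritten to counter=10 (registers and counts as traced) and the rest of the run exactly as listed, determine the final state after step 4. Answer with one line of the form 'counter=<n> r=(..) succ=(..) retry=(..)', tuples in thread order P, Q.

counter=11 r=(8,10) succ=(0,1) retry=(1,0)

state after step 1 := counter=10 r=(8,0) succ=(0,0) retry=(0,0)
2 | P CAS | counter=10 r=(8,0) succ=(0,0) retry=(1,0)
3 | Q LOAD | counter=10 r=(8,10) succ=(0,0) retry=(1,0)
4 | Q CAS | counter=11 r=(8,10) succ=(0,1) retry=(1,0)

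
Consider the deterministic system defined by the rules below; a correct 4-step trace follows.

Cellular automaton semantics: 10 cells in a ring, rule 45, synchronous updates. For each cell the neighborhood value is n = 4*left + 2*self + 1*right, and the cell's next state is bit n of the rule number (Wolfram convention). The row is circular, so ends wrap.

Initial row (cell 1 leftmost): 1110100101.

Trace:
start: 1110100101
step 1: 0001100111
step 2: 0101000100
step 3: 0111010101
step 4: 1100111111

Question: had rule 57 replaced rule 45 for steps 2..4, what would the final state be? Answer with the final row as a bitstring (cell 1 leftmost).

0101010101

(re-executing steps 2..4 under rule 57; state before step 2: 0001100111)
step 2: 1101010100
step 3: 1010101010
step 4: 0101010101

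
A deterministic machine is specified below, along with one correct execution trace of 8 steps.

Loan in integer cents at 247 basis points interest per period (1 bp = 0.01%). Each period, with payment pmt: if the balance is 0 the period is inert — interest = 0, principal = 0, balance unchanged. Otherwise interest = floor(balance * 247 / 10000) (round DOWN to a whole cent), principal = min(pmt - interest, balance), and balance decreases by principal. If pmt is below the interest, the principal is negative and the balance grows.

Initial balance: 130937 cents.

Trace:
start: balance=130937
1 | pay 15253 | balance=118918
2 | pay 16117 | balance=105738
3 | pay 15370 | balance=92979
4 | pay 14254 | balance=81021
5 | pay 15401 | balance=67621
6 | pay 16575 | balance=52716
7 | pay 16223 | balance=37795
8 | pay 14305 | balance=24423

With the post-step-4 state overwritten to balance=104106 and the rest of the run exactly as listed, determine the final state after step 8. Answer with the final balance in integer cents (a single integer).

49874

state after step 4 := balance=104106
5 | pay 15401 | balance=91276
6 | pay 16575 | balance=76955
7 | pay 16223 | balance=62632
8 | pay 14305 | balance=49874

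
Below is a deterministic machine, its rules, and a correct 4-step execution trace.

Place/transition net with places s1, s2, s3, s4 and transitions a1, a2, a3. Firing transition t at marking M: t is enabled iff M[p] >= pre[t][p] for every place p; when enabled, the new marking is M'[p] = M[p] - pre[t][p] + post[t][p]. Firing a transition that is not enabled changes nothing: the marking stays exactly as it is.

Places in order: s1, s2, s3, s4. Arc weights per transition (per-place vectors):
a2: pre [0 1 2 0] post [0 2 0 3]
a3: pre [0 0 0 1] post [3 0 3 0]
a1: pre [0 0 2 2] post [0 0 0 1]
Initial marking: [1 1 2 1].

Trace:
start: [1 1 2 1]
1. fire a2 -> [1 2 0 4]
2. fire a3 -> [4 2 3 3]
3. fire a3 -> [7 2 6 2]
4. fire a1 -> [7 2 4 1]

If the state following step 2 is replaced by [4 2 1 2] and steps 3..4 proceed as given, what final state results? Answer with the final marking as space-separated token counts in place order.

state after step 2 := [4 2 1 2]
3. fire a3 -> [7 2 4 1]
4. fire a1 -> [7 2 4 1]

7 2 4 1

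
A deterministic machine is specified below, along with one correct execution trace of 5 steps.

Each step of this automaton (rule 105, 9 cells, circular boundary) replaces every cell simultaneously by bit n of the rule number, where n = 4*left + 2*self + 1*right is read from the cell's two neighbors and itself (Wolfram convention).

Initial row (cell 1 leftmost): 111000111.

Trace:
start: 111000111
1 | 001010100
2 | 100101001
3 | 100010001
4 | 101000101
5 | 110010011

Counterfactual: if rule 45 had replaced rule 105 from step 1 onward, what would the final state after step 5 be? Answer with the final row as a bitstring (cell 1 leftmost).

(re-executing steps 1..5 under rule 45; state before step 1: 111000111)
1 | 000010100
2 | 111011101
3 | 000110011
4 | 010100010
5 | 011101010

011101010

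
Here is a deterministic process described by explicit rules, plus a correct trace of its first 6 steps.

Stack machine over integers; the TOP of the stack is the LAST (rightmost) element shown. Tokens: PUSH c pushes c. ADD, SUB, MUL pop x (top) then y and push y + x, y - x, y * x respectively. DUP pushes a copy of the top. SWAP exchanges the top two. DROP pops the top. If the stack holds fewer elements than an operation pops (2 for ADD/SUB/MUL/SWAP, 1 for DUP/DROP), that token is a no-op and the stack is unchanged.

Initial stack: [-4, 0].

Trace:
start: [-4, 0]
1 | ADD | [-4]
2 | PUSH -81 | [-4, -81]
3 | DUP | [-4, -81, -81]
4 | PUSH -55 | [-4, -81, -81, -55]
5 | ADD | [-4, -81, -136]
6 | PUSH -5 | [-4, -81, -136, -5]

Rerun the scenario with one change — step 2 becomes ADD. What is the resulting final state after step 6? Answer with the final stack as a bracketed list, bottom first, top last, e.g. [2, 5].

[-4, -59, -5]

(re-executing from step 2 with the substitution; state before step 2: [-4])
2 | ADD | [-4]
3 | DUP | [-4, -4]
4 | PUSH -55 | [-4, -4, -55]
5 | ADD | [-4, -59]
6 | PUSH -5 | [-4, -59, -5]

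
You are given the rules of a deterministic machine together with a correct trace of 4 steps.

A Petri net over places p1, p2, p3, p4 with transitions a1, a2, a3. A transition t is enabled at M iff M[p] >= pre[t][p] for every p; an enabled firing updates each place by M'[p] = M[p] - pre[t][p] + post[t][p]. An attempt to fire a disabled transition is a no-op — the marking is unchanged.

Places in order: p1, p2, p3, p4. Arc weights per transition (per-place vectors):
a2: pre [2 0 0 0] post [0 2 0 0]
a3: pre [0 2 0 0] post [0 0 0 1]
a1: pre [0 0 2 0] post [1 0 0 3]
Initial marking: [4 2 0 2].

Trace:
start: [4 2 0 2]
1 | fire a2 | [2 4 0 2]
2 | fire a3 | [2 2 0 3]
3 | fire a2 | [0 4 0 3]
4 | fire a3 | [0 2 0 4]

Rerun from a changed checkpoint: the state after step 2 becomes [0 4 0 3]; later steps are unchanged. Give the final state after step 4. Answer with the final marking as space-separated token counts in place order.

0 2 0 4

state after step 2 := [0 4 0 3]
3 | fire a2 | [0 4 0 3]
4 | fire a3 | [0 2 0 4]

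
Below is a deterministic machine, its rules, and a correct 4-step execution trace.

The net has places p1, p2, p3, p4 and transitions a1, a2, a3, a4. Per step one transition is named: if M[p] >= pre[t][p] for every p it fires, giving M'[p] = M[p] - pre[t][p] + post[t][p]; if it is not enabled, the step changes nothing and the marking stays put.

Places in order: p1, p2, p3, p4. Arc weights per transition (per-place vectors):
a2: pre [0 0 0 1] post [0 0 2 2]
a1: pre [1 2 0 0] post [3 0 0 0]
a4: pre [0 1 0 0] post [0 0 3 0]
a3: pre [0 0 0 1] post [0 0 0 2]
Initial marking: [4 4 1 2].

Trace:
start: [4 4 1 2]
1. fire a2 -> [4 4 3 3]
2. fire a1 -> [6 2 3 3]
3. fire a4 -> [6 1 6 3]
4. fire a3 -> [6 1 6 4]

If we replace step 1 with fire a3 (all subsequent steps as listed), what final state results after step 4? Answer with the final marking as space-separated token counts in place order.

6 1 4 4

(re-executing from step 1 with the substitution; state before step 1: [4 4 1 2])
1. fire a3 -> [4 4 1 3]
2. fire a1 -> [6 2 1 3]
3. fire a4 -> [6 1 4 3]
4. fire a3 -> [6 1 4 4]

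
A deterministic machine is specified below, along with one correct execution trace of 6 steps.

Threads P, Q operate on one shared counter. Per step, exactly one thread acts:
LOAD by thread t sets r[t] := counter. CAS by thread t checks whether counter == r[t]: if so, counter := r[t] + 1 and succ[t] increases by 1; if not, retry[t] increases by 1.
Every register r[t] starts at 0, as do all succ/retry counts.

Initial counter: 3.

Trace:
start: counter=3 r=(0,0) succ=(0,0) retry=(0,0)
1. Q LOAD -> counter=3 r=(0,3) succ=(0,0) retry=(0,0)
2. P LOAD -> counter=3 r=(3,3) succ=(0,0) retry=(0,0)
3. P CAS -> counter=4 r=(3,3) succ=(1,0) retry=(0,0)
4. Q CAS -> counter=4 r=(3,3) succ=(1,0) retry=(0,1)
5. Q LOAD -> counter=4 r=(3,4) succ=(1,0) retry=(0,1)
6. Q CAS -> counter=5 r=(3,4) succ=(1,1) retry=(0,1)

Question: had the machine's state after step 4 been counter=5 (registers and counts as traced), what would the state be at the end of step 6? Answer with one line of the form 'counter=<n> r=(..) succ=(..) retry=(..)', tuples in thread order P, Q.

counter=6 r=(3,5) succ=(1,1) retry=(0,1)

state after step 4 := counter=5 r=(3,3) succ=(1,0) retry=(0,1)
5. Q LOAD -> counter=5 r=(3,5) succ=(1,0) retry=(0,1)
6. Q CAS -> counter=6 r=(3,5) succ=(1,1) retry=(0,1)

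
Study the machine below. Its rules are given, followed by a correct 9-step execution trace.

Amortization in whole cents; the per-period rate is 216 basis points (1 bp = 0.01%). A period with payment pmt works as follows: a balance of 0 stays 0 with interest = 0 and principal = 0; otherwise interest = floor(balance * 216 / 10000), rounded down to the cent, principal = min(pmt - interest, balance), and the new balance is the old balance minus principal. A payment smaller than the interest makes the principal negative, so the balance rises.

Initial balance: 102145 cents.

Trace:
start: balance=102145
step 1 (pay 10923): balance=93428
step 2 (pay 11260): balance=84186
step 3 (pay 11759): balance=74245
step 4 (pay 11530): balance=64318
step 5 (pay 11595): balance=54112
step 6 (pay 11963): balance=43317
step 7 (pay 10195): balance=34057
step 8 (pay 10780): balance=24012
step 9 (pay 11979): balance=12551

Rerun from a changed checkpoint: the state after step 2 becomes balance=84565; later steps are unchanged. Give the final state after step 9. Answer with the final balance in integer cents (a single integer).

state after step 2 := balance=84565
step 3 (pay 11759): balance=74632
step 4 (pay 11530): balance=64714
step 5 (pay 11595): balance=54516
step 6 (pay 11963): balance=43730
step 7 (pay 10195): balance=34479
step 8 (pay 10780): balance=24443
step 9 (pay 11979): balance=12991

12991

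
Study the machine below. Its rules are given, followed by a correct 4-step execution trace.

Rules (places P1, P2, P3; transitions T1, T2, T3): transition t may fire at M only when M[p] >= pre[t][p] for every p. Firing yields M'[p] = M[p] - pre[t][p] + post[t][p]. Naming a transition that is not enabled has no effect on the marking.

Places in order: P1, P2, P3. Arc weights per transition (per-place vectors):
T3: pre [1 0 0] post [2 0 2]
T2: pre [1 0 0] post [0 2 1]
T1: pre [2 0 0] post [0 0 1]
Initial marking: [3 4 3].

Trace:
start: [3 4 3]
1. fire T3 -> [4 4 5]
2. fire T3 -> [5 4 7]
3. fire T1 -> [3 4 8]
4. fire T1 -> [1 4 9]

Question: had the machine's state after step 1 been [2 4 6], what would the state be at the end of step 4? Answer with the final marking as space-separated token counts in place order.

1 4 9

state after step 1 := [2 4 6]
2. fire T3 -> [3 4 8]
3. fire T1 -> [1 4 9]
4. fire T1 -> [1 4 9]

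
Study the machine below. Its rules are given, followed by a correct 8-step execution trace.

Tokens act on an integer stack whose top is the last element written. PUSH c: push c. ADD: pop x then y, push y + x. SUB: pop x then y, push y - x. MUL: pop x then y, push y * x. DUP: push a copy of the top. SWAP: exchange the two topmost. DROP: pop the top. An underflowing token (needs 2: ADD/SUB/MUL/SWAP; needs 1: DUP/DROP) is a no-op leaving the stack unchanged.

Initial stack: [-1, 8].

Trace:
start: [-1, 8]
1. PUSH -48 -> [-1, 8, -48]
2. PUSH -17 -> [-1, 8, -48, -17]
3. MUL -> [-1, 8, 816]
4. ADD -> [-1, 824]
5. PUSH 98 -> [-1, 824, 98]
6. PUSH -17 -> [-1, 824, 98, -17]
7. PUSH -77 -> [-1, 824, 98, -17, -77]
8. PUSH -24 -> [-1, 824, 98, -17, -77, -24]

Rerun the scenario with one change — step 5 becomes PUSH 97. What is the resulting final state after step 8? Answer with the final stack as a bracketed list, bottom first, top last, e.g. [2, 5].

[-1, 824, 97, -17, -77, -24]

(re-executing from step 5 with the substitution; state before step 5: [-1, 824])
5. PUSH 97 -> [-1, 824, 97]
6. PUSH -17 -> [-1, 824, 97, -17]
7. PUSH -77 -> [-1, 824, 97, -17, -77]
8. PUSH -24 -> [-1, 824, 97, -17, -77, -24]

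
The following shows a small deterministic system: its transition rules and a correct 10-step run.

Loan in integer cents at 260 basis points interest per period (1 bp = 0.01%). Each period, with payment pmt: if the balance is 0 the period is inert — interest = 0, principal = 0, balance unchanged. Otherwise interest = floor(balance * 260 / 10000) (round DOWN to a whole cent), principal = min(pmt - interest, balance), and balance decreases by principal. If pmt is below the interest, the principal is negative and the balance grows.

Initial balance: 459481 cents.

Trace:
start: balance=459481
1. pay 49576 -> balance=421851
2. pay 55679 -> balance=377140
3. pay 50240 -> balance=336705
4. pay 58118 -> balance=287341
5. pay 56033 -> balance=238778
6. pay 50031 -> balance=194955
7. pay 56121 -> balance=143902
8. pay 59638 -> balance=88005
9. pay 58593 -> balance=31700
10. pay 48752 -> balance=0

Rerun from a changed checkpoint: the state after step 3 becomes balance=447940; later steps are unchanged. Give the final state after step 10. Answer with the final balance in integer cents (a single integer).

state after step 3 := balance=447940
4. pay 58118 -> balance=401468
5. pay 56033 -> balance=355873
6. pay 50031 -> balance=315094
7. pay 56121 -> balance=267165
8. pay 59638 -> balance=214473
9. pay 58593 -> balance=161456
10. pay 48752 -> balance=116901

116901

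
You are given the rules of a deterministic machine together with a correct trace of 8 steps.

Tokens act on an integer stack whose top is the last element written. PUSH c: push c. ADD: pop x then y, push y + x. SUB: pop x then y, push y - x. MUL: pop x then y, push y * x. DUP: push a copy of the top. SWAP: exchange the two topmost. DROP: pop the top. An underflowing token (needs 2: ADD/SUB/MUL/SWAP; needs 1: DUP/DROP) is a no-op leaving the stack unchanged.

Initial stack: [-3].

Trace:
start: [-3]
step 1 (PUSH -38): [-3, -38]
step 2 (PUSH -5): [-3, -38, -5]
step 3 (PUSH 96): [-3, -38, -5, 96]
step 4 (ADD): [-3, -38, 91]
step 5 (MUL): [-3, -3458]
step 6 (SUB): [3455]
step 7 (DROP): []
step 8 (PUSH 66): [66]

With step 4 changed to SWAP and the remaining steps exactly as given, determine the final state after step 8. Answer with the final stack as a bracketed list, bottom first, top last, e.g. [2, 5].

(re-executing from step 4 with the substitution; state before step 4: [-3, -38, -5, 96])
step 4 (SWAP): [-3, -38, 96, -5]
step 5 (MUL): [-3, -38, -480]
step 6 (SUB): [-3, 442]
step 7 (DROP): [-3]
step 8 (PUSH 66): [-3, 66]

[-3, 66]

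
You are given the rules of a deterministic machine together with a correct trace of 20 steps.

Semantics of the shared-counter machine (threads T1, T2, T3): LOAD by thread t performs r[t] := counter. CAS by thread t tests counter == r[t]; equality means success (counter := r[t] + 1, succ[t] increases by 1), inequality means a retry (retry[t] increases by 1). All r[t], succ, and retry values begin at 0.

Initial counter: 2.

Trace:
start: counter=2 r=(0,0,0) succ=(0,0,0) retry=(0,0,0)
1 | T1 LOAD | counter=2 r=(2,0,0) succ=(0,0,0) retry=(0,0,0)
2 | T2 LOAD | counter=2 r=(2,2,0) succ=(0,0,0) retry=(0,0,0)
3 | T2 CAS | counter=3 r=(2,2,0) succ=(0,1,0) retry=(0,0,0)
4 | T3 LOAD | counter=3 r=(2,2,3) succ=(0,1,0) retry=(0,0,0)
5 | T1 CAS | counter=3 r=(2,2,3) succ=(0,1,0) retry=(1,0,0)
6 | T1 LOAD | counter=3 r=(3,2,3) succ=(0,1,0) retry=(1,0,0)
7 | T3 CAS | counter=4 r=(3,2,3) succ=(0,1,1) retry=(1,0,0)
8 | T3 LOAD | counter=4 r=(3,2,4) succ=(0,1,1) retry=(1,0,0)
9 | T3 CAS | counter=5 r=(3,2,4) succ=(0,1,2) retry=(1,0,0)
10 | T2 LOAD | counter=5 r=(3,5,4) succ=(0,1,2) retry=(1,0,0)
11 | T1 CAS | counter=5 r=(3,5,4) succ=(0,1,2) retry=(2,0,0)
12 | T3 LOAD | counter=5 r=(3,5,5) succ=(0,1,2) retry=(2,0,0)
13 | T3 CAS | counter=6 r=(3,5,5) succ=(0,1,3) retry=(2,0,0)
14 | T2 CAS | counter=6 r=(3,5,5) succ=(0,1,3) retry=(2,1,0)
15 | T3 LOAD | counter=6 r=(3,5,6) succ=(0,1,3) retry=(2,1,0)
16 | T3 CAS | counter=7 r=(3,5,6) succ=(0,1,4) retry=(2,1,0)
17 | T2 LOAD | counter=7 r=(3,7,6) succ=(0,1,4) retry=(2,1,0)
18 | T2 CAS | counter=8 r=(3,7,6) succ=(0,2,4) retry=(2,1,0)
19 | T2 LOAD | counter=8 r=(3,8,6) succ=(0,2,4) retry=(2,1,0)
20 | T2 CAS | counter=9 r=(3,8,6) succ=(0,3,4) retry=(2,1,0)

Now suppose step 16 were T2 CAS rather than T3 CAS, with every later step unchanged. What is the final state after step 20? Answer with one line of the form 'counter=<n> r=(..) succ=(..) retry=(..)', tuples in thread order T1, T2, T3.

counter=8 r=(3,7,6) succ=(0,3,3) retry=(2,2,0)

(re-executing from step 16 with the substitution; state before step 16: counter=6 r=(3,5,6) succ=(0,1,3) retry=(2,1,0))
16 | T2 CAS | counter=6 r=(3,5,6) succ=(0,1,3) retry=(2,2,0)
17 | T2 LOAD | counter=6 r=(3,6,6) succ=(0,1,3) retry=(2,2,0)
18 | T2 CAS | counter=7 r=(3,6,6) succ=(0,2,3) retry=(2,2,0)
19 | T2 LOAD | counter=7 r=(3,7,6) succ=(0,2,3) retry=(2,2,0)
20 | T2 CAS | counter=8 r=(3,7,6) succ=(0,3,3) retry=(2,2,0)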